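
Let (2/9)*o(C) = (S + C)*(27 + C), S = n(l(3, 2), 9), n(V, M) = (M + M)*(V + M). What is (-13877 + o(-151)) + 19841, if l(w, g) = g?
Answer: -20262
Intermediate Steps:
n(V, M) = 2*M*(M + V) (n(V, M) = (2*M)*(M + V) = 2*M*(M + V))
S = 198 (S = 2*9*(9 + 2) = 2*9*11 = 198)
o(C) = 9*(27 + C)*(198 + C)/2 (o(C) = 9*((198 + C)*(27 + C))/2 = 9*((27 + C)*(198 + C))/2 = 9*(27 + C)*(198 + C)/2)
(-13877 + o(-151)) + 19841 = (-13877 + (24057 + (9/2)*(-151)² + (2025/2)*(-151))) + 19841 = (-13877 + (24057 + (9/2)*22801 - 305775/2)) + 19841 = (-13877 + (24057 + 205209/2 - 305775/2)) + 19841 = (-13877 - 26226) + 19841 = -40103 + 19841 = -20262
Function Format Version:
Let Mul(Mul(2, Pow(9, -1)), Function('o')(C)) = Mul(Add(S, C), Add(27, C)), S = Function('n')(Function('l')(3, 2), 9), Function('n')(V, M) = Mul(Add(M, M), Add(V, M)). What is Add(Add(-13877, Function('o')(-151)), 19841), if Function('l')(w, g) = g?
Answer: -20262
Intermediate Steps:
Function('n')(V, M) = Mul(2, M, Add(M, V)) (Function('n')(V, M) = Mul(Mul(2, M), Add(M, V)) = Mul(2, M, Add(M, V)))
S = 198 (S = Mul(2, 9, Add(9, 2)) = Mul(2, 9, 11) = 198)
Function('o')(C) = Mul(Rational(9, 2), Add(27, C), Add(198, C)) (Function('o')(C) = Mul(Rational(9, 2), Mul(Add(198, C), Add(27, C))) = Mul(Rational(9, 2), Mul(Add(27, C), Add(198, C))) = Mul(Rational(9, 2), Add(27, C), Add(198, C)))
Add(Add(-13877, Function('o')(-151)), 19841) = Add(Add(-13877, Add(24057, Mul(Rational(9, 2), Pow(-151, 2)), Mul(Rational(2025, 2), -151))), 19841) = Add(Add(-13877, Add(24057, Mul(Rational(9, 2), 22801), Rational(-305775, 2))), 19841) = Add(Add(-13877, Add(24057, Rational(205209, 2), Rational(-305775, 2))), 19841) = Add(Add(-13877, -26226), 19841) = Add(-40103, 19841) = -20262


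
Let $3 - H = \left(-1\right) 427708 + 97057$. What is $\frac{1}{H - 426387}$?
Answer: $- \frac{1}{95733} \approx -1.0446 \cdot 10^{-5}$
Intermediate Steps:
$H = 330654$ ($H = 3 - \left(\left(-1\right) 427708 + 97057\right) = 3 - \left(-427708 + 97057\right) = 3 - -330651 = 3 + 330651 = 330654$)
$\frac{1}{H - 426387} = \frac{1}{330654 - 426387} = \frac{1}{-95733} = - \frac{1}{95733}$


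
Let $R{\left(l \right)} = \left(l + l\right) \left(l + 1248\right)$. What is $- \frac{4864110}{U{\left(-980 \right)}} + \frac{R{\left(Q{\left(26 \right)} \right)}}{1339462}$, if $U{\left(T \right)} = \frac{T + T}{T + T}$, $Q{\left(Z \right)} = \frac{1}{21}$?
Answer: $- \frac{1436621557168601}{295351371} \approx -4.8641 \cdot 10^{6}$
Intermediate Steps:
$Q{\left(Z \right)} = \frac{1}{21}$
$U{\left(T \right)} = 1$ ($U{\left(T \right)} = \frac{2 T}{2 T} = 2 T \frac{1}{2 T} = 1$)
$R{\left(l \right)} = 2 l \left(1248 + l\right)$
$- \frac{4864110}{U{\left(-980 \right)}} + \frac{R{\left(Q{\left(26 \right)} \right)}}{1339462} = - \frac{4864110}{1} + \frac{2 \cdot \frac{1}{21} \left(1248 + \frac{1}{21}\right)}{1339462} = \left(-4864110\right) 1 + 2 \cdot \frac{1}{21} \cdot \frac{26209}{21} \cdot \frac{1}{1339462} = -4864110 + \frac{52418}{441} \cdot \frac{1}{1339462} = -4864110 + \frac{26209}{295351371} = - \frac{1436621557168601}{295351371}$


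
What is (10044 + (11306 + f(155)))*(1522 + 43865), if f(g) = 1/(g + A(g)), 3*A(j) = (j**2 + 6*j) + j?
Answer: 8260831181637/8525 ≈ 9.6901e+8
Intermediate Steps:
A(j) = j**2/3 + 7*j/3 (A(j) = ((j**2 + 6*j) + j)/3 = (j**2 + 7*j)/3 = j**2/3 + 7*j/3)
f(g) = 1/(g + g*(7 + g)/3)
(10044 + (11306 + f(155)))*(1522 + 43865) = (10044 + (11306 + 3/(155*(10 + 155))))*(1522 + 43865) = (10044 + (11306 + 3*(1/155)/165))*45387 = (10044 + (11306 + 3*(1/155)*(1/165)))*45387 = (10044 + (11306 + 1/8525))*45387 = (10044 + 96383651/8525)*45387 = (182008751/8525)*45387 = 8260831181637/8525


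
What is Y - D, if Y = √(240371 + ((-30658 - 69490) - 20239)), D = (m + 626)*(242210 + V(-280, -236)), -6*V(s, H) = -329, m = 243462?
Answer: -177401815916/3 + 4*√7499 ≈ -5.9134e+10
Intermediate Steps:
V(s, H) = 329/6 (V(s, H) = -⅙*(-329) = 329/6)
D = 177401815916/3 (D = (243462 + 626)*(242210 + 329/6) = 244088*(1453589/6) = 177401815916/3 ≈ 5.9134e+10)
Y = 4*√7499 (Y = √(240371 + (-100148 - 20239)) = √(240371 - 120387) = √119984 = 4*√7499 ≈ 346.39)
Y - D = 4*√7499 - 1*177401815916/3 = 4*√7499 - 177401815916/3 = -177401815916/3 + 4*√7499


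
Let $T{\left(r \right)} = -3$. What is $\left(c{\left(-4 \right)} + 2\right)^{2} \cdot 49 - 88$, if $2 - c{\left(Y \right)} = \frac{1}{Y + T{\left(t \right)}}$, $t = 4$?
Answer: $753$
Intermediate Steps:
$c{\left(Y \right)} = 2 - \frac{1}{-3 + Y}$ ($c{\left(Y \right)} = 2 - \frac{1}{Y - 3} = 2 - \frac{1}{-3 + Y}$)
$\left(c{\left(-4 \right)} + 2\right)^{2} \cdot 49 - 88 = \left(\frac{-7 + 2 \left(-4\right)}{-3 - 4} + 2\right)^{2} \cdot 49 - 88 = \left(\frac{-7 - 8}{-7} + 2\right)^{2} \cdot 49 - 88 = \left(\left(- \frac{1}{7}\right) \left(-15\right) + 2\right)^{2} \cdot 49 - 88 = \left(\frac{15}{7} + 2\right)^{2} \cdot 49 - 88 = \left(\frac{29}{7}\right)^{2} \cdot 49 - 88 = \frac{841}{49} \cdot 49 - 88 = 841 - 88 = 753$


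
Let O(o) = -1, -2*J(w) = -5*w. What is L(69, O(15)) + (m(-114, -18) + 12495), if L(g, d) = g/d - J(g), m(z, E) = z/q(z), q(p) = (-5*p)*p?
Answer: 3492248/285 ≈ 12254.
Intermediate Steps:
J(w) = 5*w/2 (J(w) = -(-5)*w/2 = 5*w/2)
q(p) = -5*p**2
m(z, E) = -1/(5*z) (m(z, E) = z/((-5*z**2)) = z*(-1/(5*z**2)) = -1/(5*z))
L(g, d) = -5*g/2 + g/d (L(g, d) = g/d - 5*g/2 = -5*g/2 + g/d)
L(69, O(15)) + (m(-114, -18) + 12495) = (-5/2*69 + 69/(-1)) + (-1/5/(-114) + 12495) = (-345/2 + 69*(-1)) + (-1/5*(-1/114) + 12495) = (-345/2 - 69) + (1/570 + 12495) = -483/2 + 7122151/570 = 3492248/285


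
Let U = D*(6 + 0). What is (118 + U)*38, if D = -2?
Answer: 4028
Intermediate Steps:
U = -12 (U = -2*(6 + 0) = -2*6 = -12)
(118 + U)*38 = (118 - 12)*38 = 106*38 = 4028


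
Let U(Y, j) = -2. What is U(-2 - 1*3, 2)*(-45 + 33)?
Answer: 24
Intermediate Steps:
U(-2 - 1*3, 2)*(-45 + 33) = -2*(-45 + 33) = -2*(-12) = 24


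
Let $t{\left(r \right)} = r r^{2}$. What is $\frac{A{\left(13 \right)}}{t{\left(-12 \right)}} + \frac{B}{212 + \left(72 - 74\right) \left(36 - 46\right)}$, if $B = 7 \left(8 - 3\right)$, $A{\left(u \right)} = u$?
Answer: $\frac{7183}{50112} \approx 0.14334$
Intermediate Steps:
$t{\left(r \right)} = r^{3}$
$B = 35$ ($B = 7 \cdot 5 = 35$)
$\frac{A{\left(13 \right)}}{t{\left(-12 \right)}} + \frac{B}{212 + \left(72 - 74\right) \left(36 - 46\right)} = \frac{13}{\left(-12\right)^{3}} + \frac{35}{212 + \left(72 - 74\right) \left(36 - 46\right)} = \frac{13}{-1728} + \frac{35}{212 - -20} = 13 \left(- \frac{1}{1728}\right) + \frac{35}{212 + 20} = - \frac{13}{1728} + \frac{35}{232} = \frac{7183}{50112}$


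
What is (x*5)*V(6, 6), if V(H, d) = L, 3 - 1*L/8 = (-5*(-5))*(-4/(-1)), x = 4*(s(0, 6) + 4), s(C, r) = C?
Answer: -62080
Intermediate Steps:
x = 16 (x = 4*(0 + 4) = 4*4 = 16)
L = -776 (L = 24 - 8*(-5*(-5))*(-4/(-1)) = 24 - 200*(-4*(-1)) = 24 - 200*4 = 24 - 8*100 = 24 - 800 = -776)
V(H, d) = -776
(x*5)*V(6, 6) = (16*5)*(-776) = 80*(-776) = -62080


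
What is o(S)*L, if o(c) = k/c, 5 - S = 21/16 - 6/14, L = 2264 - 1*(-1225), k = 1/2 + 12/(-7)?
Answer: -474504/461 ≈ -1029.3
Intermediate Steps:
k = -17/14 (k = 1*(½) + 12*(-⅐) = ½ - 12/7 = -17/14 ≈ -1.2143)
L = 3489 (L = 2264 + 1225 = 3489)
S = 461/112 (S = 5 - (21/16 - 6/14) = 5 - (21*(1/16) - 6*1/14) = 5 - (21/16 - 3/7) = 5 - 1*99/112 = 5 - 99/112 = 461/112 ≈ 4.1161)
o(c) = -17/(14*c)
o(S)*L = -17/(14*461/112)*3489 = -17/14*112/461*3489 = -136/461*3489 = -474504/461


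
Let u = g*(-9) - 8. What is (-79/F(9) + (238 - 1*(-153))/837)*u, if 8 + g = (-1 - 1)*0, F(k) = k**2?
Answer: -81664/2511 ≈ -32.523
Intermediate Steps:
g = -8 (g = -8 + (-1 - 1)*0 = -8 - 2*0 = -8 + 0 = -8)
u = 64 (u = -8*(-9) - 8 = 72 - 8 = 64)
(-79/F(9) + (238 - 1*(-153))/837)*u = (-79/(9**2) + (238 - 1*(-153))/837)*64 = (-79/81 + (238 + 153)*(1/837))*64 = (-79*1/81 + 391*(1/837))*64 = (-79/81 + 391/837)*64 = -1276/2511*64 = -81664/2511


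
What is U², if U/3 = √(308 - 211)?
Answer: 873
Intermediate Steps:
U = 3*√97 (U = 3*√(308 - 211) = 3*√97 ≈ 29.547)
U² = (3*√97)² = 873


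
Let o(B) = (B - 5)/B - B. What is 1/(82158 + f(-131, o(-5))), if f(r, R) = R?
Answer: 1/82165 ≈ 1.2171e-5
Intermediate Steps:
o(B) = -B + (-5 + B)/B (o(B) = (-5 + B)/B - B = -B + (-5 + B)/B)
1/(82158 + f(-131, o(-5))) = 1/(82158 + (1 - 1*(-5) - 5/(-5))) = 1/(82158 + (1 + 5 - 5*(-⅕))) = 1/(82158 + (1 + 5 + 1)) = 1/(82158 + 7) = 1/82165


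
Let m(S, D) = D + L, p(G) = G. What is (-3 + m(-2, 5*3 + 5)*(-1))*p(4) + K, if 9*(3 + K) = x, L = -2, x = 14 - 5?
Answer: -86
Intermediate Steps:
x = 9
m(S, D) = -2 + D (m(S, D) = D - 2 = -2 + D)
K = -2 (K = -3 + (⅑)*9 = -3 + 1 = -2)
(-3 + m(-2, 5*3 + 5)*(-1))*p(4) + K = (-3 + (-2 + (5*3 + 5))*(-1))*4 - 2 = (-3 + (-2 + (15 + 5))*(-1))*4 - 2 = (-3 + (-2 + 20)*(-1))*4 - 2 = (-3 + 18*(-1))*4 - 2 = (-3 - 18)*4 - 2 = -21*4 - 2 = -84 - 2 = -86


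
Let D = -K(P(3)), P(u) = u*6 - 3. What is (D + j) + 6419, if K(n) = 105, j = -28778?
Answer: -22464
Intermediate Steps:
P(u) = -3 + 6*u (P(u) = 6*u - 3 = -3 + 6*u)
D = -105 (D = -1*105 = -105)
(D + j) + 6419 = (-105 - 28778) + 6419 = -28883 + 6419 = -22464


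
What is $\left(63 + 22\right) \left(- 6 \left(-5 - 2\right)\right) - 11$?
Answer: $3559$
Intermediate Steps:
$\left(63 + 22\right) \left(- 6 \left(-5 - 2\right)\right) - 11 = 85 \left(\left(-6\right) \left(-7\right)\right) - 11 = 85 \cdot 42 - 11 = 3570 - 11 = 3559$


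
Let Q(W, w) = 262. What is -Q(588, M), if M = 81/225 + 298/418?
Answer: -262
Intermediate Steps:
M = 5606/5225 (M = 81*(1/225) + 298*(1/418) = 9/25 + 149/209 = 5606/5225 ≈ 1.0729)
-Q(588, M) = -1*262 = -262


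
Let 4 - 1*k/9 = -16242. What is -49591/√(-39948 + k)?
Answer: -49591*√106266/106266 ≈ -152.13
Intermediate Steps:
k = 146214 (k = 36 - 9*(-16242) = 36 + 146178 = 146214)
-49591/√(-39948 + k) = -49591/√(-39948 + 146214) = -49591*√106266/106266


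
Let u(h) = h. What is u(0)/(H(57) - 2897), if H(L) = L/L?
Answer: 0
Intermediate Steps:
H(L) = 1
u(0)/(H(57) - 2897) = 0/(1 - 2897) = 0/(-2896) = 0*(-1/2896) = 0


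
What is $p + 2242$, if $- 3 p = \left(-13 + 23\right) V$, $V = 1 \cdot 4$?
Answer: $\frac{6686}{3} \approx 2228.7$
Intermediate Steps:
$V = 4$
$p = - \frac{40}{3}$ ($p = - \frac{\left(-13 + 23\right) 4}{3} = - \frac{10 \cdot 4}{3} = \left(- \frac{1}{3}\right) 40 = - \frac{40}{3} \approx -13.333$)
$p + 2242 = - \frac{40}{3} + 2242 = \frac{6686}{3}$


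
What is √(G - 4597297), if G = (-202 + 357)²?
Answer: 2*I*√1143318 ≈ 2138.5*I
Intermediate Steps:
G = 24025 (G = 155² = 24025)
√(G - 4597297) = √(24025 - 4597297) = √(-4573272) = 2*I*√1143318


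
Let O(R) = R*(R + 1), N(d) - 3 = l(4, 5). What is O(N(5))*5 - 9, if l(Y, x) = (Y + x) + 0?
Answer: 771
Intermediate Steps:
l(Y, x) = Y + x
N(d) = 12 (N(d) = 3 + (4 + 5) = 3 + 9 = 12)
O(R) = R*(1 + R)
O(N(5))*5 - 9 = (12*(1 + 12))*5 - 9 = (12*13)*5 - 9 = 156*5 - 9 = 780 - 9 = 771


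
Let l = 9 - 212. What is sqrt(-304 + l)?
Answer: 13*I*sqrt(3) ≈ 22.517*I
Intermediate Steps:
l = -203
sqrt(-304 + l) = sqrt(-304 - 203) = sqrt(-507) = 13*I*sqrt(3)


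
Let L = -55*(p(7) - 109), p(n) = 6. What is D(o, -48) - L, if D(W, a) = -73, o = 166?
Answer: -5738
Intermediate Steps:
L = 5665 (L = -55*(6 - 109) = -55*(-103) = 5665)
D(o, -48) - L = -73 - 1*5665 = -73 - 5665 = -5738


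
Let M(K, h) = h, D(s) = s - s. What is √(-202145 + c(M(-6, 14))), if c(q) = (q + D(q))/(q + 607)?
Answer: I*√8661710139/207 ≈ 449.61*I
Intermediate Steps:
D(s) = 0
c(q) = q/(607 + q) (c(q) = (q + 0)/(q + 607) = q/(607 + q))
√(-202145 + c(M(-6, 14))) = √(-202145 + 14/(607 + 14)) = √(-202145 + 14/621) = √(-125532031/621) = I*√8661710139/207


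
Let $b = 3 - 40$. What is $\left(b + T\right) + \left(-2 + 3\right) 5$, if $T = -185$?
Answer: $-217$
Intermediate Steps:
$b = -37$ ($b = 3 - 40 = -37$)
$\left(b + T\right) + \left(-2 + 3\right) 5 = \left(-37 - 185\right) + \left(-2 + 3\right) 5 = -222 + 1 \cdot 5 = -222 + 5 = -217$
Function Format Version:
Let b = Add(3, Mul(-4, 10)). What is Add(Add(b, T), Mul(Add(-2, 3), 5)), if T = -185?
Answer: -217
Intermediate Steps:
b = -37 (b = Add(3, -40) = -37)
Add(Add(b, T), Mul(Add(-2, 3), 5)) = Add(Add(-37, -185), Mul(Add(-2, 3), 5)) = Add(-222, Mul(1, 5)) = Add(-222, 5) = -217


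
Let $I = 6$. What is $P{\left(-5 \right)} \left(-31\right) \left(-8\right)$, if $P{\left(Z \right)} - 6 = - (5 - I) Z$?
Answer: $248$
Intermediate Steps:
$P{\left(Z \right)} = 6 + Z$ ($P{\left(Z \right)} = 6 + - (5 - 6) Z = 6 + \left(-1\right) \left(-1\right) Z = 6 + 1 Z = 6 + Z$)
$P{\left(-5 \right)} \left(-31\right) \left(-8\right) = \left(6 - 5\right) \left(-31\right) \left(-8\right) = 1 \left(-31\right) \left(-8\right) = \left(-31\right) \left(-8\right) = 248$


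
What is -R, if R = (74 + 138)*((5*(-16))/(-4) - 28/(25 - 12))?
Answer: -49184/13 ≈ -3783.4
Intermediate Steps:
R = 49184/13 (R = 212*(-80*(-1/4) - 28/13) = 212*(20 - 28*1/13) = 212*(20 - 28/13) = 212*(232/13) = 49184/13 ≈ 3783.4)
-R = -1*49184/13 = -49184/13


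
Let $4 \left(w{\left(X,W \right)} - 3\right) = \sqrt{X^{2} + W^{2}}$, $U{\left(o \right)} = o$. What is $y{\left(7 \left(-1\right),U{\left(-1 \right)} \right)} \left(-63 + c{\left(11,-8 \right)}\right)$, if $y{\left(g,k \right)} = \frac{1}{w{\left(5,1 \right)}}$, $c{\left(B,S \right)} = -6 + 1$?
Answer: $- \frac{1632}{59} + \frac{136 \sqrt{26}}{59} \approx -15.907$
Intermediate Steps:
$c{\left(B,S \right)} = -5$
$w{\left(X,W \right)} = 3 + \frac{\sqrt{W^{2} + X^{2}}}{4}$ ($w{\left(X,W \right)} = 3 + \frac{\sqrt{X^{2} + W^{2}}}{4} = 3 + \frac{\sqrt{W^{2} + X^{2}}}{4}$)
$y{\left(g,k \right)} = \frac{1}{3 + \frac{\sqrt{26}}{4}}$ ($y{\left(g,k \right)} = \frac{1}{3 + \frac{\sqrt{1^{2} + 5^{2}}}{4}} = \frac{1}{3 + \frac{\sqrt{1 + 25}}{4}} = \frac{1}{3 + \frac{\sqrt{26}}{4}}$)
$y{\left(7 \left(-1\right),U{\left(-1 \right)} \right)} \left(-63 + c{\left(11,-8 \right)}\right) = \left(\frac{24}{59} - \frac{2 \sqrt{26}}{59}\right) \left(-63 - 5\right) = \left(\frac{24}{59} - \frac{2 \sqrt{26}}{59}\right) \left(-68\right) = - \frac{1632}{59} + \frac{136 \sqrt{26}}{59}$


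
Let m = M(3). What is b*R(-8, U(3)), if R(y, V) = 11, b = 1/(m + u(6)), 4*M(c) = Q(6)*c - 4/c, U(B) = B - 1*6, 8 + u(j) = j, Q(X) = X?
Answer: 66/13 ≈ 5.0769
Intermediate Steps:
u(j) = -8 + j
U(B) = -6 + B (U(B) = B - 6 = -6 + B)
M(c) = -1/c + 3*c/2 (M(c) = (6*c - 4/c)/4 = (-4/c + 6*c)/4 = -1/c + 3*c/2)
m = 25/6 (m = -1/3 + (3/2)*3 = -1*1/3 + 9/2 = -1/3 + 9/2 = 25/6 ≈ 4.1667)
b = 6/13 (b = 1/(25/6 + (-8 + 6)) = 1/(25/6 - 2) = 1/(13/6) = 6/13 ≈ 0.46154)
b*R(-8, U(3)) = (6/13)*11 = 66/13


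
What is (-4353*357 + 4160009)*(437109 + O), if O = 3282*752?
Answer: 7570845975924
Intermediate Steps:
O = 2468064
(-4353*357 + 4160009)*(437109 + O) = (-4353*357 + 4160009)*(437109 + 2468064) = (-1554021 + 4160009)*2905173 = 2605988*2905173 = 7570845975924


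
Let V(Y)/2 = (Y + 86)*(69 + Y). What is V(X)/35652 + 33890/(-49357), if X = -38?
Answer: -88446654/146639647 ≈ -0.60316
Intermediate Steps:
V(Y) = 2*(69 + Y)*(86 + Y) (V(Y) = 2*((Y + 86)*(69 + Y)) = 2*((86 + Y)*(69 + Y)) = 2*((69 + Y)*(86 + Y)) = 2*(69 + Y)*(86 + Y))
V(X)/35652 + 33890/(-49357) = (11868 + 2*(-38)² + 310*(-38))/35652 + 33890/(-49357) = (11868 + 2*1444 - 11780)*(1/35652) + 33890*(-1/49357) = (11868 + 2888 - 11780)*(1/35652) - 33890/49357 = 2976*(1/35652) - 33890/49357 = 248/2971 - 33890/49357 = -88446654/146639647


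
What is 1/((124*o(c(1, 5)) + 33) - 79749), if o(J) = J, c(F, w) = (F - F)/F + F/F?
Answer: -1/79592 ≈ -1.2564e-5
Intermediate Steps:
c(F, w) = 1 (c(F, w) = 0/F + 1 = 0 + 1 = 1)
1/((124*o(c(1, 5)) + 33) - 79749) = 1/((124*1 + 33) - 79749) = 1/((124 + 33) - 79749) = 1/(157 - 79749) = 1/(-79592) = -1/79592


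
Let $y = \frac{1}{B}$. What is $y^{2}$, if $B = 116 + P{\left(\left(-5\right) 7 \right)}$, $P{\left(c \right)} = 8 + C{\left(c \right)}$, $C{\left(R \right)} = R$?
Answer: $\frac{1}{7921} \approx 0.00012625$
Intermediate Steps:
$P{\left(c \right)} = 8 + c$
$B = 89$ ($B = 116 + \left(8 - 35\right) = 116 - 27 = 89$)
$y = \frac{1}{89} \approx 0.011236$
$y^{2} = \left(\frac{1}{89}\right)^{2} = \frac{1}{7921}$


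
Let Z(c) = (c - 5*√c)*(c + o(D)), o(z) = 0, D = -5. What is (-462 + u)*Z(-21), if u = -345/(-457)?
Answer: -92957949/457 - 22132845*I*√21/457 ≈ -2.0341e+5 - 2.2194e+5*I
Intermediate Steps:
Z(c) = c*(c - 5*√c) (Z(c) = (c - 5*√c)*(c + 0) = (c - 5*√c)*c = c*(c - 5*√c))
u = 345/457 (u = -345*(-1/457) = 345/457 ≈ 0.75492)
(-462 + u)*Z(-21) = (-462 + 345/457)*((-21)² - (-105)*I*√21) = -210789*(441 - (-105)*I*√21)/457 = -210789*(441 + 105*I*√21)/457 = -92957949/457 - 22132845*I*√21/457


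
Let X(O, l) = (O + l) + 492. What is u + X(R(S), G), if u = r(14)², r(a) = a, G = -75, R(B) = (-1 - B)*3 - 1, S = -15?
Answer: 654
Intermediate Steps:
R(B) = -4 - 3*B (R(B) = (-3 - 3*B) - 1 = -4 - 3*B)
X(O, l) = 492 + O + l
u = 196 (u = 14² = 196)
u + X(R(S), G) = 196 + (492 + (-4 - 3*(-15)) - 75) = 196 + (492 + (-4 + 45) - 75) = 196 + (492 + 41 - 75) = 196 + 458 = 654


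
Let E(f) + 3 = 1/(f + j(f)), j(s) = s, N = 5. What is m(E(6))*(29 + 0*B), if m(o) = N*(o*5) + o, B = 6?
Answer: -13195/6 ≈ -2199.2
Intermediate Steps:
E(f) = -3 + 1/(2*f) (E(f) = -3 + 1/(f + f) = -3 + 1/(2*f))
m(o) = 26*o (m(o) = 5*(o*5) + o = 5*(5*o) + o = 25*o + o = 26*o)
m(E(6))*(29 + 0*B) = (26*(-3 + (1/2)/6))*(29 + 0*6) = (26*(-3 + (1/2)*(1/6)))*(29 + 0) = (26*(-3 + 1/12))*29 = (26*(-35/12))*29 = -455/6*29 = -13195/6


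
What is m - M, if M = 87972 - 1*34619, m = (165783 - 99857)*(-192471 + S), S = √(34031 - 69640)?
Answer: -12688896499 + 65926*I*√35609 ≈ -1.2689e+10 + 1.244e+7*I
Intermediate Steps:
S = I*√35609 (S = √(-35609) = I*√35609 ≈ 188.7*I)
m = -12688843146 + 65926*I*√35609 (m = (165783 - 99857)*(-192471 + I*√35609) = 65926*(-192471 + I*√35609) = -12688843146 + 65926*I*√35609 ≈ -1.2689e+10 + 1.244e+7*I)
M = 53353 (M = 87972 - 34619 = 53353)
m - M = (-12688843146 + 65926*I*√35609) - 1*53353 = (-12688843146 + 65926*I*√35609) - 53353 = -12688896499 + 65926*I*√35609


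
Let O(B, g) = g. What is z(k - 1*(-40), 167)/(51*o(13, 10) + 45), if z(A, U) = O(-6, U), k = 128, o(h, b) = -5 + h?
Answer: 167/453 ≈ 0.36865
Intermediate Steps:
z(A, U) = U
z(k - 1*(-40), 167)/(51*o(13, 10) + 45) = 167/(51*(-5 + 13) + 45) = 167/(51*8 + 45) = 167/(408 + 45) = 167/453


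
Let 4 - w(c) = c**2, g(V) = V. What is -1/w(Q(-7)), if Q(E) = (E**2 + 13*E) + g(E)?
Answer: 1/2397 ≈ 0.00041719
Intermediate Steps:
Q(E) = E**2 + 14*E (Q(E) = (E**2 + 13*E) + E = E**2 + 14*E)
w(c) = 4 - c**2
-1/w(Q(-7)) = -1/(4 - (-7*(14 - 7))**2) = -1/(4 - (-7*7)**2) = -1/(4 - 1*(-49)**2) = -1/(4 - 1*2401) = -1/(4 - 2401) = -1/(-2397) = -1*(-1/2397) = 1/2397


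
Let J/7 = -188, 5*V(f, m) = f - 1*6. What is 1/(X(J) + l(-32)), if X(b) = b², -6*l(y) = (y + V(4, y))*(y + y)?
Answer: 5/8657552 ≈ 5.7753e-7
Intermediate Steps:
V(f, m) = -6/5 + f/5 (V(f, m) = (f - 1*6)/5 = (f - 6)/5 = (-6 + f)/5 = -6/5 + f/5)
l(y) = -y*(-⅖ + y)/3 (l(y) = -(y + (-6/5 + (⅕)*4))*(y + y)/6 = -(y + (-6/5 + ⅘))*2*y/6 = -(y - ⅖)*2*y/6 = -(-⅖ + y)*2*y/6 = -y*(-⅖ + y)/3)
J = -1316 (J = 7*(-188) = -1316)
1/(X(J) + l(-32)) = 1/((-1316)² + (1/15)*(-32)*(2 - 5*(-32))) = 1/(1731856 + (1/15)*(-32)*(2 + 160)) = 1/(1731856 + (1/15)*(-32)*162) = 1/(1731856 - 1728/5) = 1/(8657552/5) = 5/8657552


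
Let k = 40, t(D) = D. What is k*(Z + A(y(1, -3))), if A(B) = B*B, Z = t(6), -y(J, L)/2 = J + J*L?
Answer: 880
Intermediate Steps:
y(J, L) = -2*J - 2*J*L (y(J, L) = -2*(J + J*L) = -2*J - 2*J*L)
Z = 6
A(B) = B²
k*(Z + A(y(1, -3))) = 40*(6 + (-2*1*(1 - 3))²) = 40*(6 + (-2*1*(-2))²) = 40*(6 + 4²) = 40*(6 + 16) = 40*22 = 880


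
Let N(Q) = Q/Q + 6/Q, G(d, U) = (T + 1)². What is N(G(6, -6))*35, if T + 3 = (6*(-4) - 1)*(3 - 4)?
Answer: 18725/529 ≈ 35.397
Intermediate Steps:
T = 22 (T = -3 + (6*(-4) - 1)*(3 - 4) = -3 + (-24 - 1)*(-1) = -3 - 25*(-1) = -3 + 25 = 22)
G(d, U) = 529 (G(d, U) = (22 + 1)² = 23² = 529)
N(Q) = 1 + 6/Q
N(G(6, -6))*35 = ((6 + 529)/529)*35 = ((1/529)*535)*35 = (535/529)*35 = 18725/529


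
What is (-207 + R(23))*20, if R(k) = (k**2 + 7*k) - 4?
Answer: 9580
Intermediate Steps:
R(k) = -4 + k**2 + 7*k
(-207 + R(23))*20 = (-207 + (-4 + 23**2 + 7*23))*20 = (-207 + (-4 + 529 + 161))*20 = (-207 + 686)*20 = 479*20 = 9580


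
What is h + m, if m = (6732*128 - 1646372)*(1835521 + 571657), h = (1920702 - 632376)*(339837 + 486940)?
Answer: -823696499026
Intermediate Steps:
h = 1065158305302 (h = 1288326*826777 = 1065158305302)
m = -1888854804328 (m = (861696 - 1646372)*2407178 = -784676*2407178 = -1888854804328)
h + m = 1065158305302 - 1888854804328 = -823696499026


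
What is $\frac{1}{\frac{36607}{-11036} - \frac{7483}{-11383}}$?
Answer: $- \frac{125622788}{334115093} \approx -0.37599$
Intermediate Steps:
$\frac{1}{\frac{36607}{-11036} - \frac{7483}{-11383}} = \frac{1}{36607 \left(- \frac{1}{11036}\right) - - \frac{7483}{11383}} = \frac{1}{- \frac{36607}{11036} + \frac{7483}{11383}} = \frac{1}{- \frac{334115093}{125622788}} = - \frac{125622788}{334115093}$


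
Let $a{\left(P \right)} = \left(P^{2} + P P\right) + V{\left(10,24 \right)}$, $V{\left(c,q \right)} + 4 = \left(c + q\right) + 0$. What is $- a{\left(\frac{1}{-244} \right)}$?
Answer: $- \frac{893041}{29768} \approx -30.0$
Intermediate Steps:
$V{\left(c,q \right)} = -4 + c + q$ ($V{\left(c,q \right)} = -4 + \left(\left(c + q\right) + 0\right) = -4 + \left(c + q\right) = -4 + c + q$)
$a{\left(P \right)} = 30 + 2 P^{2}$ ($a{\left(P \right)} = \left(P^{2} + P P\right) + \left(-4 + 10 + 24\right) = \left(P^{2} + P^{2}\right) + 30 = 2 P^{2} + 30 = 30 + 2 P^{2}$)
$- a{\left(\frac{1}{-244} \right)} = - (30 + 2 \left(\frac{1}{-244}\right)^{2}) = - (30 + 2 \left(- \frac{1}{244}\right)^{2}) = - (30 + 2 \cdot \frac{1}{59536}) = - (30 + \frac{1}{29768}) = \left(-1\right) \frac{893041}{29768} = - \frac{893041}{29768}$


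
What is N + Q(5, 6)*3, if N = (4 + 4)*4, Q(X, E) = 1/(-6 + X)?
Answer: 29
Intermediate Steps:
N = 32 (N = 8*4 = 32)
N + Q(5, 6)*3 = 32 + 3/(-6 + 5) = 32 + 3/(-1) = 32 - 1*3 = 32 - 3 = 29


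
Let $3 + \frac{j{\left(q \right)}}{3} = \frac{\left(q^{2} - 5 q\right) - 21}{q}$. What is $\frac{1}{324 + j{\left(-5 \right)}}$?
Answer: $\frac{5}{1488} \approx 0.0033602$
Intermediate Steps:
$j{\left(q \right)} = -9 + \frac{3 \left(-21 + q^{2} - 5 q\right)}{q}$ ($j{\left(q \right)} = -9 + 3 \frac{\left(q^{2} - 5 q\right) - 21}{q} = -9 + 3 \frac{-21 + q^{2} - 5 q}{q} = -9 + \frac{3 \left(-21 + q^{2} - 5 q\right)}{q}$)
$\frac{1}{324 + j{\left(-5 \right)}} = \frac{1}{324 - \left(39 - \frac{63}{5}\right)} = \frac{1}{324 - \frac{132}{5}} = \frac{1}{\frac{1488}{5}} = \frac{5}{1488}$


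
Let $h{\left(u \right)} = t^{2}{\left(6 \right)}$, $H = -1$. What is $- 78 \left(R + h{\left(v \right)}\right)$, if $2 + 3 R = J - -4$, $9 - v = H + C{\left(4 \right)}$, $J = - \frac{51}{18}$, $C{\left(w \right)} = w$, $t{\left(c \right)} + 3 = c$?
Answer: $- \frac{2041}{3} \approx -680.33$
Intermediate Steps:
$t{\left(c \right)} = -3 + c$
$J = - \frac{17}{6}$ ($J = \left(-51\right) \frac{1}{18} = - \frac{17}{6} \approx -2.8333$)
$v = 6$ ($v = 9 - \left(-1 + 4\right) = 9 - 3 = 6$)
$R = - \frac{5}{18}$ ($R = - \frac{2}{3} + \frac{- \frac{17}{6} - -4}{3} = - \frac{2}{3} + \frac{- \frac{17}{6} + 4}{3} = - \frac{2}{3} + \frac{1}{3} \cdot \frac{7}{6} = - \frac{2}{3} + \frac{7}{18} = - \frac{5}{18} \approx -0.27778$)
$h{\left(u \right)} = 9$ ($h{\left(u \right)} = \left(-3 + 6\right)^{2} = 3^{2} = 9$)
$- 78 \left(R + h{\left(v \right)}\right) = - 78 \left(- \frac{5}{18} + 9\right) = \left(-78\right) \frac{157}{18} = - \frac{2041}{3}$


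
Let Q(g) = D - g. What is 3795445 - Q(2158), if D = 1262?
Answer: 3796341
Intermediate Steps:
Q(g) = 1262 - g
3795445 - Q(2158) = 3795445 - (1262 - 1*2158) = 3795445 - (1262 - 2158) = 3795445 - 1*(-896) = 3795445 + 896 = 3796341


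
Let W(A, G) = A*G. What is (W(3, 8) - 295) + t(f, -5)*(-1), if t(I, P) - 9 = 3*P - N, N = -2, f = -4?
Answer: -267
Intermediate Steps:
t(I, P) = 11 + 3*P (t(I, P) = 9 + (3*P - 1*(-2)) = 9 + (3*P + 2) = 9 + (2 + 3*P) = 11 + 3*P)
(W(3, 8) - 295) + t(f, -5)*(-1) = (3*8 - 295) + (11 + 3*(-5))*(-1) = (24 - 295) + (11 - 15)*(-1) = -271 - 4*(-1) = -271 + 4 = -267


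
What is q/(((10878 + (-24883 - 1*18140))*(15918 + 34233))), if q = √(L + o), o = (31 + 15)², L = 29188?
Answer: -2*√7826/1612103895 ≈ -1.0975e-7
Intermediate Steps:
o = 2116 (o = 46² = 2116)
q = 2*√7826 (q = √(29188 + 2116) = √31304 = 2*√7826 ≈ 176.93)
q/(((10878 + (-24883 - 1*18140))*(15918 + 34233))) = (2*√7826)/(((10878 + (-24883 - 1*18140))*(15918 + 34233))) = (2*√7826)/(((10878 + (-24883 - 18140))*50151)) = (2*√7826)/(((10878 - 43023)*50151)) = (2*√7826)/((-32145*50151)) = (2*√7826)/(-1612103895) = (2*√7826)*(-1/1612103895) = -2*√7826/1612103895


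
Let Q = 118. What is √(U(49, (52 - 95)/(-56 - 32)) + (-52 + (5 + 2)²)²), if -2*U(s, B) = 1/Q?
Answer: √125257/118 ≈ 2.9993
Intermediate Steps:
U(s, B) = -1/236 (U(s, B) = -½/118 = -½*1/118 = -1/236)
√(U(49, (52 - 95)/(-56 - 32)) + (-52 + (5 + 2)²)²) = √(-1/236 + (-52 + (5 + 2)²)²) = √(-1/236 + (-52 + 7²)²) = √(-1/236 + (-52 + 49)²) = √(-1/236 + (-3)²) = √(-1/236 + 9) = √(2123/236) = √125257/118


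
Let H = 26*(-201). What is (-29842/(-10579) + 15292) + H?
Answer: 106518056/10579 ≈ 10069.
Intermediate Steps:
H = -5226
(-29842/(-10579) + 15292) + H = (-29842/(-10579) + 15292) - 5226 = (-29842*(-1/10579) + 15292) - 5226 = (29842/10579 + 15292) - 5226 = 161803910/10579 - 5226 = 106518056/10579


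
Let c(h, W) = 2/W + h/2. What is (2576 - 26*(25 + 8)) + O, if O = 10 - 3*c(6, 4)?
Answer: 3435/2 ≈ 1717.5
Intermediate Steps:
c(h, W) = h/2 + 2/W (c(h, W) = 2/W + h*(½) = 2/W + h/2 = h/2 + 2/W)
O = -½ (O = 10 - 3*((½)*6 + 2/4) = 10 - 3*(3 + 2*(¼)) = 10 - 3*(3 + ½) = 10 - 3*7/2 = 10 - 21/2 = -½ ≈ -0.50000)
(2576 - 26*(25 + 8)) + O = (2576 - 26*(25 + 8)) - ½ = (2576 - 26*33) - ½ = (2576 - 858) - ½ = 1718 - ½ = 3435/2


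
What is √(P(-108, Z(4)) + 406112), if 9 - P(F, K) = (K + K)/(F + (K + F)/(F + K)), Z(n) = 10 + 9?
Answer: √4649683395/107 ≈ 637.28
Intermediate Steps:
Z(n) = 19
P(F, K) = 9 - 2*K/(1 + F) (P(F, K) = 9 - (K + K)/(F + (K + F)/(F + K)) = 9 - 2*K/(F + (F + K)/(F + K)) = 9 - 2*K/(F + 1) = 9 - 2*K/(1 + F))
√(P(-108, Z(4)) + 406112) = √((9 - 2*19 + 9*(-108))/(1 - 108) + 406112) = √((9 - 38 - 972)/(-107) + 406112) = √(-1/107*(-1001) + 406112) = √(1001/107 + 406112) = √(43454985/107) = √4649683395/107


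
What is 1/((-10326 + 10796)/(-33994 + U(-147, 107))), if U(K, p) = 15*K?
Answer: -36199/470 ≈ -77.019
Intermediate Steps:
1/((-10326 + 10796)/(-33994 + U(-147, 107))) = 1/((-10326 + 10796)/(-33994 + 15*(-147))) = 1/(470/(-33994 - 2205)) = 1/(470/(-36199)) = 1/(470*(-1/36199)) = 1/(-470/36199) = -36199/470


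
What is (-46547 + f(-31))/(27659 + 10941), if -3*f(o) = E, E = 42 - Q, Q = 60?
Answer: -46541/38600 ≈ -1.2057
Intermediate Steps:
E = -18 (E = 42 - 1*60 = 42 - 60 = -18)
f(o) = 6 (f(o) = -1/3*(-18) = 6)
(-46547 + f(-31))/(27659 + 10941) = (-46547 + 6)/(27659 + 10941) = -46541/38600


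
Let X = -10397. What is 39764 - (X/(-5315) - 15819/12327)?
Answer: 868404621662/21839335 ≈ 39763.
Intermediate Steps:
39764 - (X/(-5315) - 15819/12327) = 39764 - (-10397/(-5315) - 15819/12327) = 39764 - (-10397*(-1/5315) - 15819*1/12327) = 39764 - (10397/5315 - 5273/4109) = 39764 - 1*14695278/21839335 = 39764 - 14695278/21839335 = 868404621662/21839335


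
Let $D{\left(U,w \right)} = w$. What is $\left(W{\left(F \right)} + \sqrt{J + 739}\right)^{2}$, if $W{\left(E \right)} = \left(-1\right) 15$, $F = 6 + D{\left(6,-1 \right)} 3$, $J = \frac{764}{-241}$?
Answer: $\frac{\left(3615 - \sqrt{42737735}\right)^{2}}{58081} \approx 147.04$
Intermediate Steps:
$J = - \frac{764}{241}$ ($J = 764 \left(- \frac{1}{241}\right) = - \frac{764}{241} \approx -3.1701$)
$F = 3$ ($F = 6 - 3 = 3$)
$W{\left(E \right)} = -15$
$\left(W{\left(F \right)} + \sqrt{J + 739}\right)^{2} = \left(-15 + \sqrt{- \frac{764}{241} + 739}\right)^{2} = \left(-15 + \sqrt{\frac{177335}{241}}\right)^{2} = \left(-15 + \frac{\sqrt{42737735}}{241}\right)^{2}$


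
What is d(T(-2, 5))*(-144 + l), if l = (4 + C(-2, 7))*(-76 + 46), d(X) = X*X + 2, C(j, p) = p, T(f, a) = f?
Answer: -2844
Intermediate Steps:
d(X) = 2 + X² (d(X) = X² + 2 = 2 + X²)
l = -330 (l = (4 + 7)*(-76 + 46) = 11*(-30) = -330)
d(T(-2, 5))*(-144 + l) = (2 + (-2)²)*(-144 - 330) = (2 + 4)*(-474) = 6*(-474) = -2844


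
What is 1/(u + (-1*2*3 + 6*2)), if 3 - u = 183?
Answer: -1/174 ≈ -0.0057471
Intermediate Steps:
u = -180 (u = 3 - 1*183 = 3 - 183 = -180)
1/(u + (-1*2*3 + 6*2)) = 1/(-180 + (-1*2*3 + 6*2)) = 1/(-180 + (-2*3 + 12)) = 1/(-180 + (-6 + 12)) = 1/(-180 + 6) = 1/(-174) = -1/174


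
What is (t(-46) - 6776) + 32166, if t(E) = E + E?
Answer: 25298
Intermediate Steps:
t(E) = 2*E
(t(-46) - 6776) + 32166 = (2*(-46) - 6776) + 32166 = (-92 - 6776) + 32166 = -6868 + 32166 = 25298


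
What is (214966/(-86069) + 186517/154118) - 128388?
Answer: -1703055926445411/13264782142 ≈ -1.2839e+5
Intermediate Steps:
(214966/(-86069) + 186517/154118) - 128388 = (214966*(-1/86069) + 186517*(1/154118)) - 128388 = (-214966/86069 + 186517/154118) - 128388 = -17076798315/13264782142 - 128388 = -1703055926445411/13264782142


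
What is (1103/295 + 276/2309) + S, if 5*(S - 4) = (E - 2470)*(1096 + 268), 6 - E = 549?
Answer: -111973509445/136231 ≈ -8.2194e+5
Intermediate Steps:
E = -543 (E = 6 - 1*549 = 6 - 549 = -543)
S = -4109712/5 (S = 4 + ((-543 - 2470)*(1096 + 268))/5 = 4 + (-3013*1364)/5 = 4 + (1/5)*(-4109732) = 4 - 4109732/5 = -4109712/5 ≈ -8.2194e+5)
(1103/295 + 276/2309) + S = (1103/295 + 276/2309) - 4109712/5 = 2628247/681155 - 4109712/5 = -111973509445/136231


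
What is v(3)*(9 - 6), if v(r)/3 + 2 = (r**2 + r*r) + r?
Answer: 171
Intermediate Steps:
v(r) = -6 + 3*r + 6*r**2 (v(r) = -6 + 3*((r**2 + r*r) + r) = -6 + 3*((r**2 + r**2) + r) = -6 + 3*(2*r**2 + r) = -6 + 3*(r + 2*r**2) = -6 + (3*r + 6*r**2) = -6 + 3*r + 6*r**2)
v(3)*(9 - 6) = (-6 + 3*3 + 6*3**2)*(9 - 6) = (-6 + 9 + 6*9)*3 = (-6 + 9 + 54)*3 = 57*3 = 171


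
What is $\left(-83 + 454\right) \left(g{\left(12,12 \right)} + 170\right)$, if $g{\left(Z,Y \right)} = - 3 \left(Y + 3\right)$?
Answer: $46375$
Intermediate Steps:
$g{\left(Z,Y \right)} = -9 - 3 Y$ ($g{\left(Z,Y \right)} = - 3 \left(3 + Y\right) = -9 - 3 Y$)
$\left(-83 + 454\right) \left(g{\left(12,12 \right)} + 170\right) = \left(-83 + 454\right) \left(\left(-9 - 36\right) + 170\right) = 371 \left(\left(-9 - 36\right) + 170\right) = 371 \left(-45 + 170\right) = 371 \cdot 125 = 46375$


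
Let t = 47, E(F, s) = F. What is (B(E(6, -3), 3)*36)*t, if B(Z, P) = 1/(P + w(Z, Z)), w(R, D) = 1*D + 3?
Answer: 141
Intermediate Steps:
w(R, D) = 3 + D (w(R, D) = D + 3 = 3 + D)
B(Z, P) = 1/(3 + P + Z) (B(Z, P) = 1/(P + (3 + Z)) = 1/(3 + P + Z))
(B(E(6, -3), 3)*36)*t = (36/(3 + 3 + 6))*47 = (36/12)*47 = ((1/12)*36)*47 = 3*47 = 141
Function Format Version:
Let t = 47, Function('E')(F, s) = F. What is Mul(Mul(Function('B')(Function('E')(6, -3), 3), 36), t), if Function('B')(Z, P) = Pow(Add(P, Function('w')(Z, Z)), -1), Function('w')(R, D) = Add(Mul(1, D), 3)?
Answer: 141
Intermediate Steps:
Function('w')(R, D) = Add(3, D) (Function('w')(R, D) = Add(D, 3) = Add(3, D))
Function('B')(Z, P) = Pow(Add(3, P, Z), -1) (Function('B')(Z, P) = Pow(Add(P, Add(3, Z)), -1) = Pow(Add(3, P, Z), -1))
Mul(Mul(Function('B')(Function('E')(6, -3), 3), 36), t) = Mul(Mul(Pow(Add(3, 3, 6), -1), 36), 47) = Mul(Mul(Pow(12, -1), 36), 47) = Mul(Mul(Rational(1, 12), 36), 47) = Mul(3, 47) = 141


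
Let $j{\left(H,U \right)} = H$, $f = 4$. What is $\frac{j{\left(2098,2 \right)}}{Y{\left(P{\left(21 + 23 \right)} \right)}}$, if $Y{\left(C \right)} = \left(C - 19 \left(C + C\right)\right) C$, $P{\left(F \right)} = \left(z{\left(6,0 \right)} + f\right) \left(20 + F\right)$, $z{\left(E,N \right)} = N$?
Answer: $- \frac{1049}{1212416} \approx -0.00086521$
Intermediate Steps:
$P{\left(F \right)} = 80 + 4 F$ ($P{\left(F \right)} = \left(0 + 4\right) \left(20 + F\right) = 4 \left(20 + F\right) = 80 + 4 F$)
$Y{\left(C \right)} = - 37 C^{2}$ ($Y{\left(C \right)} = \left(C - 19 \cdot 2 C\right) C = \left(C - 38 C\right) C = - 37 C C = - 37 C^{2}$)
$\frac{j{\left(2098,2 \right)}}{Y{\left(P{\left(21 + 23 \right)} \right)}} = \frac{2098}{\left(-37\right) \left(80 + 4 \left(21 + 23\right)\right)^{2}} = \frac{2098}{\left(-37\right) \left(80 + 4 \cdot 44\right)^{2}} = \frac{2098}{\left(-37\right) \left(80 + 176\right)^{2}} = \frac{2098}{\left(-37\right) 256^{2}} = \frac{2098}{\left(-37\right) 65536} = \frac{2098}{-2424832} = 2098 \left(- \frac{1}{2424832}\right) = - \frac{1049}{1212416}$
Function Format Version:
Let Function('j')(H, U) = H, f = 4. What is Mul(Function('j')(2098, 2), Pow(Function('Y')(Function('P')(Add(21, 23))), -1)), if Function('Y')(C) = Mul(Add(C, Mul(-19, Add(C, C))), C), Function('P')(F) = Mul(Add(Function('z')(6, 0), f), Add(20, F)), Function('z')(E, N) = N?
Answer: Rational(-1049, 1212416) ≈ -0.00086521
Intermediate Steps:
Function('P')(F) = Add(80, Mul(4, F)) (Function('P')(F) = Mul(Add(0, 4), Add(20, F)) = Mul(4, Add(20, F)) = Add(80, Mul(4, F)))
Function('Y')(C) = Mul(-37, Pow(C, 2)) (Function('Y')(C) = Mul(Add(C, Mul(-19, Mul(2, C))), C) = Mul(Add(C, Mul(-38, C)), C) = Mul(Mul(-37, C), C) = Mul(-37, Pow(C, 2)))
Mul(Function('j')(2098, 2), Pow(Function('Y')(Function('P')(Add(21, 23))), -1)) = Mul(2098, Pow(Mul(-37, Pow(Add(80, Mul(4, Add(21, 23))), 2)), -1)) = Mul(2098, Pow(Mul(-37, Pow(Add(80, Mul(4, 44)), 2)), -1)) = Mul(2098, Pow(Mul(-37, Pow(Add(80, 176), 2)), -1)) = Mul(2098, Pow(Mul(-37, Pow(256, 2)), -1)) = Mul(2098, Pow(Mul(-37, 65536), -1)) = Mul(2098, Pow(-2424832, -1)) = Mul(2098, Rational(-1, 2424832)) = Rational(-1049, 1212416)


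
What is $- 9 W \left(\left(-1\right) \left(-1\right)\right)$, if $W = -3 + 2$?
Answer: $9$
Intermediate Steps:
$W = -1$
$- 9 W \left(\left(-1\right) \left(-1\right)\right) = \left(-9\right) \left(-1\right) \left(\left(-1\right) \left(-1\right)\right) = 9 \cdot 1 = 9$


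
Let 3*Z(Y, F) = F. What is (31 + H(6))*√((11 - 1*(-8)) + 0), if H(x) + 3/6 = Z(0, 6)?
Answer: 65*√19/2 ≈ 141.66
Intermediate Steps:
Z(Y, F) = F/3
H(x) = 3/2 (H(x) = -½ + (⅓)*6 = -½ + 2 = 3/2)
(31 + H(6))*√((11 - 1*(-8)) + 0) = (31 + 3/2)*√((11 - 1*(-8)) + 0) = 65*√((11 + 8) + 0)/2 = 65*√(19 + 0)/2 = 65*√19/2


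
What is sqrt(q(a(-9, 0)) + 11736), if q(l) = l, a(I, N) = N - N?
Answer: 6*sqrt(326) ≈ 108.33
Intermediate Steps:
a(I, N) = 0
sqrt(q(a(-9, 0)) + 11736) = sqrt(0 + 11736) = sqrt(11736) = 6*sqrt(326)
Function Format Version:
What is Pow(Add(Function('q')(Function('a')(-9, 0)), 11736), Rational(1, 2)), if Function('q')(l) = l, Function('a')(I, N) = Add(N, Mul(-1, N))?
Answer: Mul(6, Pow(326, Rational(1, 2))) ≈ 108.33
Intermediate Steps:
Function('a')(I, N) = 0
Pow(Add(Function('q')(Function('a')(-9, 0)), 11736), Rational(1, 2)) = Pow(Add(0, 11736), Rational(1, 2)) = Pow(11736, Rational(1, 2)) = Mul(6, Pow(326, Rational(1, 2)))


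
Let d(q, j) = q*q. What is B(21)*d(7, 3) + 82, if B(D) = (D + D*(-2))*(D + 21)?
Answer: -43136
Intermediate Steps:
d(q, j) = q**2
B(D) = -D*(21 + D) (B(D) = (D - 2*D)*(21 + D) = (-D)*(21 + D) = -D*(21 + D))
B(21)*d(7, 3) + 82 = -1*21*(21 + 21)*7**2 + 82 = -1*21*42*49 + 82 = -882*49 + 82 = -43218 + 82 = -43136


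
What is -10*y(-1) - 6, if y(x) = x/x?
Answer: -16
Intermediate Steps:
y(x) = 1
-10*y(-1) - 6 = -10*1 - 6 = -10 - 6 = -16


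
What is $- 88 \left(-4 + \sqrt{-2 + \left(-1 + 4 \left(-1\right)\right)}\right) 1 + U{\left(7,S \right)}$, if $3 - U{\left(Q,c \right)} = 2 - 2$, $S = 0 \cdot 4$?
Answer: $355 - 88 i \sqrt{7} \approx 355.0 - 232.83 i$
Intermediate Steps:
$S = 0$
$U{\left(Q,c \right)} = 3$ ($U{\left(Q,c \right)} = 3 - \left(2 - 2\right) = 3 - 0 = 3 + 0 = 3$)
$- 88 \left(-4 + \sqrt{-2 + \left(-1 + 4 \left(-1\right)\right)}\right) 1 + U{\left(7,S \right)} = - 88 \left(-4 + \sqrt{-2 + \left(-1 + 4 \left(-1\right)\right)}\right) 1 + 3 = - 88 \left(-4 + \sqrt{-2 - 5}\right) 1 + 3 = - 88 \left(-4 + \sqrt{-7}\right) 1 + 3 = - 88 \left(-4 + i \sqrt{7}\right) 1 + 3 = - 88 \left(-4 + i \sqrt{7}\right) + 3 = \left(352 - 88 i \sqrt{7}\right) + 3 = 355 - 88 i \sqrt{7}$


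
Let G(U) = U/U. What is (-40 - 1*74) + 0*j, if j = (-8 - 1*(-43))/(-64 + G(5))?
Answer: -114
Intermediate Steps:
G(U) = 1
j = -5/9 (j = (-8 - 1*(-43))/(-64 + 1) = (-8 + 43)/(-63) = 35*(-1/63) = -5/9 ≈ -0.55556)
(-40 - 1*74) + 0*j = (-40 - 1*74) + 0*(-5/9) = (-40 - 74) + 0 = -114 + 0 = -114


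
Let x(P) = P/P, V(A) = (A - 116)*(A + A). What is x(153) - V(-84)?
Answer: -33599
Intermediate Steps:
V(A) = 2*A*(-116 + A) (V(A) = (-116 + A)*(2*A) = 2*A*(-116 + A))
x(P) = 1
x(153) - V(-84) = 1 - 2*(-84)*(-116 - 84) = 1 - 2*(-84)*(-200) = 1 - 1*33600 = 1 - 33600 = -33599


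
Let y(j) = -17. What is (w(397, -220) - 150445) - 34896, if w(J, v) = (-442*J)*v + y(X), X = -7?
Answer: 38418922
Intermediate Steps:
w(J, v) = -17 - 442*J*v (w(J, v) = (-442*J)*v - 17 = -442*J*v - 17 = -17 - 442*J*v)
(w(397, -220) - 150445) - 34896 = ((-17 - 442*397*(-220)) - 150445) - 34896 = ((-17 + 38604280) - 150445) - 34896 = (38604263 - 150445) - 34896 = 38453818 - 34896 = 38418922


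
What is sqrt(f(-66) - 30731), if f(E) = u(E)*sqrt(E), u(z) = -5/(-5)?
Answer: sqrt(-30731 + I*sqrt(66)) ≈ 0.023 + 175.3*I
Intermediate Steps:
u(z) = 1 (u(z) = -5*(-1/5) = 1)
f(E) = sqrt(E) (f(E) = 1*sqrt(E) = sqrt(E))
sqrt(f(-66) - 30731) = sqrt(sqrt(-66) - 30731) = sqrt(I*sqrt(66) - 30731) = sqrt(-30731 + I*sqrt(66))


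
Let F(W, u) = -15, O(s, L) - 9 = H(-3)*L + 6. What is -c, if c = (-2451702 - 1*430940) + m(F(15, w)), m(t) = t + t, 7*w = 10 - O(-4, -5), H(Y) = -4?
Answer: 2882672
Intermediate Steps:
O(s, L) = 15 - 4*L (O(s, L) = 9 + (-4*L + 6) = 9 + (6 - 4*L) = 15 - 4*L)
w = -25/7 (w = (10 - (15 - 4*(-5)))/7 = (10 - (15 + 20))/7 = (10 - 1*35)/7 = (10 - 35)/7 = (⅐)*(-25) = -25/7 ≈ -3.5714)
m(t) = 2*t
c = -2882672 (c = (-2451702 - 1*430940) + 2*(-15) = (-2451702 - 430940) - 30 = -2882642 - 30 = -2882672)
-c = -1*(-2882672) = 2882672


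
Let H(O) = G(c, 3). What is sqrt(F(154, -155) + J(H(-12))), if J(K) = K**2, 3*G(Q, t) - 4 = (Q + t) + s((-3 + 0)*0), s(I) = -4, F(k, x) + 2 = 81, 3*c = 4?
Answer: 2*sqrt(1642)/9 ≈ 9.0048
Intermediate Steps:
c = 4/3 (c = (1/3)*4 = 4/3 ≈ 1.3333)
F(k, x) = 79 (F(k, x) = -2 + 81 = 79)
G(Q, t) = Q/3 + t/3 (G(Q, t) = 4/3 + ((Q + t) - 4)/3 = 4/3 + (-4 + Q + t)/3 = 4/3 + (-4/3 + Q/3 + t/3) = Q/3 + t/3)
H(O) = 13/9 (H(O) = (1/3)*(4/3) + (1/3)*3 = 4/9 + 1 = 13/9)
sqrt(F(154, -155) + J(H(-12))) = sqrt(79 + (13/9)**2) = sqrt(79 + 169/81) = sqrt(6568/81) = 2*sqrt(1642)/9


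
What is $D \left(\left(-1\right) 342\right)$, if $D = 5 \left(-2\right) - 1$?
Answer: $3762$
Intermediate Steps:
$D = -11$ ($D = -10 - 1 = -11$)
$D \left(\left(-1\right) 342\right) = - 11 \left(\left(-1\right) 342\right) = \left(-11\right) \left(-342\right) = 3762$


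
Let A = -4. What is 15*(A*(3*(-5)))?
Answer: 900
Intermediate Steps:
15*(A*(3*(-5))) = 15*(-12*(-5)) = 15*(-4*(-15)) = 15*60 = 900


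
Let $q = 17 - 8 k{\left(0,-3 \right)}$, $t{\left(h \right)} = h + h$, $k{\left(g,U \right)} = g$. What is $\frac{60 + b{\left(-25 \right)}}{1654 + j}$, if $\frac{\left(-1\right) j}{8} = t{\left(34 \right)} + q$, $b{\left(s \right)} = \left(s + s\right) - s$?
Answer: $\frac{35}{974} \approx 0.035934$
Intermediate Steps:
$t{\left(h \right)} = 2 h$
$q = 17$ ($q = 17 - 0 = 17 + 0 = 17$)
$b{\left(s \right)} = s$ ($b{\left(s \right)} = 2 s - s = s$)
$j = -680$ ($j = - 8 \left(2 \cdot 34 + 17\right) = - 8 \left(68 + 17\right) = \left(-8\right) 85 = -680$)
$\frac{60 + b{\left(-25 \right)}}{1654 + j} = \frac{60 - 25}{1654 - 680} = \frac{35}{974}$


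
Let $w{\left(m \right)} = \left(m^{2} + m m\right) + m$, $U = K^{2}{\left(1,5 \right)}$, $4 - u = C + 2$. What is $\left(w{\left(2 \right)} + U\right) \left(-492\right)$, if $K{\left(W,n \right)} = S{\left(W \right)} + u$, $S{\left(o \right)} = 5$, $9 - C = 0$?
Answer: $-6888$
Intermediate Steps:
$C = 9$ ($C = 9 - 0 = 9 + 0 = 9$)
$u = -7$ ($u = 4 - \left(9 + 2\right) = 4 - 11 = -7$)
$K{\left(W,n \right)} = -2$ ($K{\left(W,n \right)} = 5 - 7 = -2$)
$U = 4$ ($U = \left(-2\right)^{2} = 4$)
$w{\left(m \right)} = m + 2 m^{2}$ ($w{\left(m \right)} = \left(m^{2} + m^{2}\right) + m = 2 m^{2} + m = m + 2 m^{2}$)
$\left(w{\left(2 \right)} + U\right) \left(-492\right) = \left(2 \left(1 + 2 \cdot 2\right) + 4\right) \left(-492\right) = \left(2 \left(1 + 4\right) + 4\right) \left(-492\right) = \left(2 \cdot 5 + 4\right) \left(-492\right) = \left(10 + 4\right) \left(-492\right) = 14 \left(-492\right) = -6888$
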